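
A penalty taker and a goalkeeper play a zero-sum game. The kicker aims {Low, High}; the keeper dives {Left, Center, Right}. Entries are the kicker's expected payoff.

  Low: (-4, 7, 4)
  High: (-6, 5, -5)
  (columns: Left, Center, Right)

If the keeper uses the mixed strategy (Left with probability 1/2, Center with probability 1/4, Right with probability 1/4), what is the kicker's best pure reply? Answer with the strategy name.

Low

Expected payoff of Low: (1/2)·(-4) + (1/4)·7 + (1/4)·4 = 3/4.
Expected payoff of High: (1/2)·(-6) + (1/4)·5 + (1/4)·(-5) = -3.
The largest is 3/4, so the kicker's best response is Low.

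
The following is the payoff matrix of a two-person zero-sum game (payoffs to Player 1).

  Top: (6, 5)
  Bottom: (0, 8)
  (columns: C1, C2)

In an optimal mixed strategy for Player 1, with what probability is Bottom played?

1/9

Row minima: Top → 5, Bottom → 0; maximin = 5.
Column maxima: C1 → 6, C2 → 8; minimax = 6.
5 ≠ 6, so there is no saddle point; optimal play is mixed.
Let Player 1 play Top with probability p. Expected payoff against C1: 6p + 0(1−p) = 6p; against C2: 5p + 8(1−p) = −3p + 8.
Setting these equal: 6p = −3p + 8 ⇒ 9p = 8 ⇒ p = 8/9, and the value is (6)·(8/9) = 16/3.
For Player 2: with q = P(C1), equating Top's and Bottom's payoffs gives q + 5 = −8q + 8 ⇒ q = 1/3.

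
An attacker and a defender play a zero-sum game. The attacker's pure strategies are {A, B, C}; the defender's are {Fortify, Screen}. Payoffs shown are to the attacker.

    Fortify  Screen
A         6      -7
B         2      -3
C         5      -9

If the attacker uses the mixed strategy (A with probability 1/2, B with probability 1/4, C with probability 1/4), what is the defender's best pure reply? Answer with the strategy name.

Screen

If the defender plays Fortify, the attacker's expected payoff is (1/2)·6 + (1/4)·2 + (1/4)·5 = 19/4.
If the defender plays Screen, the attacker's expected payoff is (1/2)·(-7) + (1/4)·(-3) + (1/4)·(-9) = -13/2.
The defender minimizes the attacker's payoff; the smallest is -13/2, so the best response is Screen.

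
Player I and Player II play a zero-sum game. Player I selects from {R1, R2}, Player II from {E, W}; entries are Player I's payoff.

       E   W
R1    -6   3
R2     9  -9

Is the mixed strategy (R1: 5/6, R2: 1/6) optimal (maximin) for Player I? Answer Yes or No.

Against E this mix gives (5/6)·(-6) + (1/6)·9 = -7/2.
Against W this mix gives (5/6)·3 + (1/6)·(-9) = 1.
Player II will play E, holding Player I to -7/2. Shifting weight toward the row that does better against E would raise this floor (the equalizing mix achieves -1 against both E and W), so the proposed strategy is not optimal.

No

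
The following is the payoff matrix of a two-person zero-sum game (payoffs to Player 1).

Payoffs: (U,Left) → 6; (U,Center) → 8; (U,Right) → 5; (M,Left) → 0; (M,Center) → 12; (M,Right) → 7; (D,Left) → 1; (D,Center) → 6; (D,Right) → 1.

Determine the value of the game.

21/4

Row minima: U → 5, M → 0, D → 1; maximin = 5.
Column maxima: Left → 6, Center → 12, Right → 7; minimax = 6.
5 ≠ 6, so there is no saddle point; optimal play is mixed.
D is strictly dominated by U, so Player 1 never plays it.
Center is strictly dominated by Left (it gives Player 1 strictly more in every row), so Player 2 never plays it.
On the remaining 2×2 (U, M vs Left, Right):
Let Player 1 play U with probability p. Expected payoff against Left: 6p + 0(1−p) = 6p; against Right: 5p + 7(1−p) = −2p + 7.
Setting these equal: 6p = −2p + 7 ⇒ 8p = 7 ⇒ p = 7/8, and the value is (6)·(7/8) = 21/4.
For Player 2: with q = P(Left), equating U's and M's payoffs gives q + 5 = −7q + 7 ⇒ q = 1/4.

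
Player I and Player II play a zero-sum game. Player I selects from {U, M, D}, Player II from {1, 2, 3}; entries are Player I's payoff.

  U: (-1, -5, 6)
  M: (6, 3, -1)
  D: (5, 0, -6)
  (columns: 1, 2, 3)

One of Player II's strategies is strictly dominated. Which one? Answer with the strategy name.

2 holds Player I's payoff strictly below 1 in every row: -5 < -1, 3 < 6, 0 < 5.
So 1 is strictly dominated for Player II.

1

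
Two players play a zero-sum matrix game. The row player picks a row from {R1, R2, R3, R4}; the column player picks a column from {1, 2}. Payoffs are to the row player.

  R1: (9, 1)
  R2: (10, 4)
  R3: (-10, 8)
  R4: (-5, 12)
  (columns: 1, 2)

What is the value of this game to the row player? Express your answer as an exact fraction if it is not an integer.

Row minima: R1 → 1, R2 → 4, R3 → -10, R4 → -5; maximin = 4.
Column maxima: 1 → 10, 2 → 12; minimax = 10.
4 ≠ 10, so there is no saddle point; optimal play is mixed.
R1 is strictly dominated by R2, so the row player never plays it.
R3 is strictly dominated by R4, so the row player never plays it.
On the remaining 2×2 (R2, R4 vs 1, 2):
Let the row player play R2 with probability p. Expected payoff against 1: 10p + (-5)(1−p) = 15p − 5; against 2: 4p + 12(1−p) = −8p + 12.
Setting these equal: 15p − 5 = −8p + 12 ⇒ 23p = 17 ⇒ p = 17/23, and the value is (15)·(17/23) − 5 = 140/23.
For the column player: with q = P(1), equating R2's and R4's payoffs gives 6q + 4 = −17q + 12 ⇒ q = 8/23.

140/23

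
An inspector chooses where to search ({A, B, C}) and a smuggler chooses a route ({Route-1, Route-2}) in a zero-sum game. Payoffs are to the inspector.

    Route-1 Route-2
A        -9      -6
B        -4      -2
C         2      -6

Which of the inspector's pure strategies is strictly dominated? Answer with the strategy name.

B gives a strictly higher payoff than A against every column: -4 > -9, -2 > -6.
So A is strictly dominated and the inspector never plays it.

A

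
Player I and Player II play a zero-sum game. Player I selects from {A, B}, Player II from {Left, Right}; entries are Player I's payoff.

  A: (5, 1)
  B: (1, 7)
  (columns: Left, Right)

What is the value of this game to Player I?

17/5

Row minima: A → 1, B → 1; maximin = 1.
Column maxima: Left → 5, Right → 7; minimax = 5.
1 ≠ 5, so there is no saddle point; optimal play is mixed.
Let Player I play A with probability p. Expected payoff against Left: 5p + 1(1−p) = 4p + 1; against Right: 1p + 7(1−p) = −6p + 7.
Setting these equal: 4p + 1 = −6p + 7 ⇒ 10p = 6 ⇒ p = 3/5, and the value is (4)·(3/5) + 1 = 17/5.
For Player II: with q = P(Left), equating A's and B's payoffs gives 4q + 1 = −6q + 7 ⇒ q = 3/5.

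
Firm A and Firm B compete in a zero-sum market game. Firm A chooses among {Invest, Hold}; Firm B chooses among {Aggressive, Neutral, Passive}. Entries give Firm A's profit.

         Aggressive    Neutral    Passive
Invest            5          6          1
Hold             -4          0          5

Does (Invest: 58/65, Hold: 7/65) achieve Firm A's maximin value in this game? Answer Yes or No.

No

Against Aggressive this mix gives (58/65)·5 + (7/65)·(-4) = 262/65.
Against Neutral this mix gives (58/65)·6 + (7/65)·0 = 348/65.
Against Passive this mix gives (58/65)·1 + (7/65)·5 = 93/65.
Firm B will play Passive, holding Firm A to 93/65. Shifting weight toward the row that does better against Passive would raise this floor (the equalizing mix achieves 29/13 against both Passive and Aggressive), so the proposed strategy is not optimal.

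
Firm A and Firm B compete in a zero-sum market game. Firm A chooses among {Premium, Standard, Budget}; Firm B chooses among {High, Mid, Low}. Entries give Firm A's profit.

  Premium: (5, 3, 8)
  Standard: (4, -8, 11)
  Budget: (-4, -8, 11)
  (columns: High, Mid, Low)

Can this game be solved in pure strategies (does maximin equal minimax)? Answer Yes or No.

Row minima: Premium → 3, Standard → -8, Budget → -8; maximin = 3.
Column maxima: High → 5, Mid → 3, Low → 11; minimax = 3.
maximin = minimax = 3, so a saddle point exists.

Yes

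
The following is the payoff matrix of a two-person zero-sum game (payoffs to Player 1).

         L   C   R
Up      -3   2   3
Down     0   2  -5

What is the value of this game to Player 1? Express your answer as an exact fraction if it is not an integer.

-15/11

Row minima: Up → -3, Down → -5; maximin = -3.
Column maxima: L → 0, C → 2, R → 3; minimax = 0.
-3 ≠ 0, so there is no saddle point; optimal play is mixed.
C is strictly dominated by L (it gives Player 1 strictly more in every row), so Player 2 never plays it.
On the remaining 2×2 (Up, Down vs L, R):
Let Player 1 play Up with probability p. Expected payoff against L: (-3)p + 0(1−p) = −3p; against R: 3p + (-5)(1−p) = 8p − 5.
Setting these equal: −3p = 8p − 5 ⇒ −11p = -5 ⇒ p = 5/11, and the value is (-3)·(5/11) = -15/11.
For Player 2: with q = P(L), equating Up's and Down's payoffs gives −6q + 3 = 5q − 5 ⇒ q = 8/11.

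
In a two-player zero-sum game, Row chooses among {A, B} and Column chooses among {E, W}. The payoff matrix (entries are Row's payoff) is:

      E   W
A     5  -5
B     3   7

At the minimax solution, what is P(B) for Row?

Row minima: A → -5, B → 3; maximin = 3.
Column maxima: E → 5, W → 7; minimax = 5.
3 ≠ 5, so there is no saddle point; optimal play is mixed.
Let Row play A with probability p. Expected payoff against E: 5p + 3(1−p) = 2p + 3; against W: (-5)p + 7(1−p) = −12p + 7.
Setting these equal: 2p + 3 = −12p + 7 ⇒ 14p = 4 ⇒ p = 2/7, and the value is (2)·(2/7) + 3 = 25/7.
For Column: with q = P(E), equating A's and B's payoffs gives 10q − 5 = −4q + 7 ⇒ q = 6/7.

5/7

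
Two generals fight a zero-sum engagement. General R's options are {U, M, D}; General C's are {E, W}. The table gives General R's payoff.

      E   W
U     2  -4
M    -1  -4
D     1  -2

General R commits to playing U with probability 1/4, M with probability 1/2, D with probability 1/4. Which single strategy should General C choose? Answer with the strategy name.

W

If General C plays E, General R's expected payoff is (1/4)·2 + (1/2)·(-1) + (1/4)·1 = 1/4.
If General C plays W, General R's expected payoff is (1/4)·(-4) + (1/2)·(-4) + (1/4)·(-2) = -7/2.
General C minimizes General R's payoff; the smallest is -7/2, so the best response is W.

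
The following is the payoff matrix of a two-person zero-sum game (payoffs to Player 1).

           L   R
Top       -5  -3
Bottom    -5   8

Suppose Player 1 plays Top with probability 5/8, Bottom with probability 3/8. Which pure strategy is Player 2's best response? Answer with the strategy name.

If Player 2 plays L, Player 1's expected payoff is (5/8)·(-5) + (3/8)·(-5) = -5.
If Player 2 plays R, Player 1's expected payoff is (5/8)·(-3) + (3/8)·8 = 9/8.
Player 2 minimizes Player 1's payoff; the smallest is -5, so the best response is L.

L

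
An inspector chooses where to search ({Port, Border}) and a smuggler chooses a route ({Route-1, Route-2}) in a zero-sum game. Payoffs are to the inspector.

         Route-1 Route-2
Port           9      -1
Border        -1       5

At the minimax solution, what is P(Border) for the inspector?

Row minima: Port → -1, Border → -1; maximin = -1.
Column maxima: Route-1 → 9, Route-2 → 5; minimax = 5.
-1 ≠ 5, so there is no saddle point; optimal play is mixed.
Let the inspector play Port with probability p. Expected payoff against Route-1: 9p + (-1)(1−p) = 10p − 1; against Route-2: (-1)p + 5(1−p) = −6p + 5.
Setting these equal: 10p − 1 = −6p + 5 ⇒ 16p = 6 ⇒ p = 3/8, and the value is (10)·(3/8) − 1 = 11/4.
For the smuggler: with q = P(Route-1), equating Port's and Border's payoffs gives 10q − 1 = −6q + 5 ⇒ q = 3/8.

5/8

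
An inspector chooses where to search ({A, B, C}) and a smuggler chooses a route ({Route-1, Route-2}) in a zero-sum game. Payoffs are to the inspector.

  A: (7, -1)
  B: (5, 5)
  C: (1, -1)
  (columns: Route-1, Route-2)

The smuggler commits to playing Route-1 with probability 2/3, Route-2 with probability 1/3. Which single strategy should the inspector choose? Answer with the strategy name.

B

Expected payoff of A: (2/3)·7 + (1/3)·(-1) = 13/3.
Expected payoff of B: (2/3)·5 + (1/3)·5 = 5.
Expected payoff of C: (2/3)·1 + (1/3)·(-1) = 1/3.
The largest is 5, so the inspector's best response is B.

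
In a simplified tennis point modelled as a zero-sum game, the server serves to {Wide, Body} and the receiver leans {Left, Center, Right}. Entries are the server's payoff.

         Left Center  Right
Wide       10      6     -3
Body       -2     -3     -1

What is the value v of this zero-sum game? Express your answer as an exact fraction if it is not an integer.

-15/11

Row minima: Wide → -3, Body → -3; maximin = -3.
Column maxima: Left → 10, Center → 6, Right → -1; minimax = -1.
-3 ≠ -1, so there is no saddle point; optimal play is mixed.
Left is strictly dominated by Center (it gives the server strictly more in every row), so the receiver never plays it.
On the remaining 2×2 (Wide, Body vs Center, Right):
Let the server play Wide with probability p. Expected payoff against Center: 6p + (-3)(1−p) = 9p − 3; against Right: (-3)p + (-1)(1−p) = −2p − 1.
Setting these equal: 9p − 3 = −2p − 1 ⇒ 11p = 2 ⇒ p = 2/11, and the value is (9)·(2/11) − 3 = -15/11.
For the receiver: with q = P(Center), equating Wide's and Body's payoffs gives 9q − 3 = −2q − 1 ⇒ q = 2/11.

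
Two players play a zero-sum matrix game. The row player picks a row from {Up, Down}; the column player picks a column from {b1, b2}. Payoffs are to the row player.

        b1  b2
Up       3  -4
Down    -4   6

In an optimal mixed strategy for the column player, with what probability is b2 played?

Row minima: Up → -4, Down → -4; maximin = -4.
Column maxima: b1 → 3, b2 → 6; minimax = 3.
-4 ≠ 3, so there is no saddle point; optimal play is mixed.
Let the row player play Up with probability p. Expected payoff against b1: 3p + (-4)(1−p) = 7p − 4; against b2: (-4)p + 6(1−p) = −10p + 6.
Setting these equal: 7p − 4 = −10p + 6 ⇒ 17p = 10 ⇒ p = 10/17, and the value is (7)·(10/17) − 4 = 2/17.
For the column player: with q = P(b1), equating Up's and Down's payoffs gives 7q − 4 = −10q + 6 ⇒ q = 10/17.

7/17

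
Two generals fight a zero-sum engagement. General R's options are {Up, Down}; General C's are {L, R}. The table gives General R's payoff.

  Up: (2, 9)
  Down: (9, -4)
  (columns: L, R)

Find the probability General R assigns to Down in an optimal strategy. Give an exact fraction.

7/20

Row minima: Up → 2, Down → -4; maximin = 2.
Column maxima: L → 9, R → 9; minimax = 9.
2 ≠ 9, so there is no saddle point; optimal play is mixed.
Let General R play Up with probability p. Expected payoff against L: 2p + 9(1−p) = −7p + 9; against R: 9p + (-4)(1−p) = 13p − 4.
Setting these equal: −7p + 9 = 13p − 4 ⇒ −20p = -13 ⇒ p = 13/20, and the value is (-7)·(13/20) + 9 = 89/20.
For General C: with q = P(L), equating Up's and Down's payoffs gives −7q + 9 = 13q − 4 ⇒ q = 13/20.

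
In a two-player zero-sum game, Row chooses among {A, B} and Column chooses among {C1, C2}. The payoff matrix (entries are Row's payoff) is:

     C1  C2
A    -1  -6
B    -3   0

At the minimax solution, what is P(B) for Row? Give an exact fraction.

Row minima: A → -6, B → -3; maximin = -3.
Column maxima: C1 → -1, C2 → 0; minimax = -1.
-3 ≠ -1, so there is no saddle point; optimal play is mixed.
Let Row play A with probability p. Expected payoff against C1: (-1)p + (-3)(1−p) = 2p − 3; against C2: (-6)p + 0(1−p) = −6p.
Setting these equal: 2p − 3 = −6p ⇒ 8p = 3 ⇒ p = 3/8, and the value is (2)·(3/8) − 3 = -9/4.
For Column: with q = P(C1), equating A's and B's payoffs gives 5q − 6 = −3q ⇒ q = 3/4.

5/8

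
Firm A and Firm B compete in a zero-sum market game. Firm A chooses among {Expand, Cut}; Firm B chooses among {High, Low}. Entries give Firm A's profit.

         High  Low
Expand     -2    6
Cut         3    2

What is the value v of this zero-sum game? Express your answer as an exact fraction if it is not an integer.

22/9

Row minima: Expand → -2, Cut → 2; maximin = 2.
Column maxima: High → 3, Low → 6; minimax = 3.
2 ≠ 3, so there is no saddle point; optimal play is mixed.
Let Firm A play Expand with probability p. Expected payoff against High: (-2)p + 3(1−p) = −5p + 3; against Low: 6p + 2(1−p) = 4p + 2.
Setting these equal: −5p + 3 = 4p + 2 ⇒ −9p = -1 ⇒ p = 1/9, and the value is (-5)·(1/9) + 3 = 22/9.
For Firm B: with q = P(High), equating Expand's and Cut's payoffs gives −8q + 6 = q + 2 ⇒ q = 4/9.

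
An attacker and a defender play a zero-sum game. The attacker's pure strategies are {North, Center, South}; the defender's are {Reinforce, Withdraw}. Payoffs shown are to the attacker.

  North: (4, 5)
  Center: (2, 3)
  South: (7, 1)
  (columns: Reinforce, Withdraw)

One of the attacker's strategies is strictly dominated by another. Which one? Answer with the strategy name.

North gives a strictly higher payoff than Center against every column: 4 > 2, 5 > 3.
So Center is strictly dominated and the attacker never plays it.

Center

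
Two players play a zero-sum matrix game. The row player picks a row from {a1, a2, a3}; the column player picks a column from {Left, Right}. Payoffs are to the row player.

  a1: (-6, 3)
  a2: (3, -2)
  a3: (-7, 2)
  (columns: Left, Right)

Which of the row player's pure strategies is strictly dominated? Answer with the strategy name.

a1 gives a strictly higher payoff than a3 against every column: -6 > -7, 3 > 2.
So a3 is strictly dominated and the row player never plays it.

a3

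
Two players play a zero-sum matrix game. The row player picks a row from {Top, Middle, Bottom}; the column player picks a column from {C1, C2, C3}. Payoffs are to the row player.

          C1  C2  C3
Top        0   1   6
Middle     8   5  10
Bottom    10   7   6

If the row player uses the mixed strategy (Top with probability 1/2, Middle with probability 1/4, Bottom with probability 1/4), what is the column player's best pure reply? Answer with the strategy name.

C2

If the column player plays C1, the row player's expected payoff is (1/2)·0 + (1/4)·8 + (1/4)·10 = 9/2.
If the column player plays C2, the row player's expected payoff is (1/2)·1 + (1/4)·5 + (1/4)·7 = 7/2.
If the column player plays C3, the row player's expected payoff is (1/2)·6 + (1/4)·10 + (1/4)·6 = 7.
The column player minimizes the row player's payoff; the smallest is 7/2, so the best response is C2.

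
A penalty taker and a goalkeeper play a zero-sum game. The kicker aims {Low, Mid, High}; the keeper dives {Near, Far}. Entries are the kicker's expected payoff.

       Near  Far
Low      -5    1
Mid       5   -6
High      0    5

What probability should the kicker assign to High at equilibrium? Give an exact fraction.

11/16

Row minima: Low → -5, Mid → -6, High → 0; maximin = 0.
Column maxima: Near → 5, Far → 5; minimax = 5.
0 ≠ 5, so there is no saddle point; optimal play is mixed.
Low is strictly dominated by High, so the kicker never plays it.
On the remaining 2×2 (Mid, High vs Near, Far):
Let the kicker play Mid with probability p. Expected payoff against Near: 5p + 0(1−p) = 5p; against Far: (-6)p + 5(1−p) = −11p + 5.
Setting these equal: 5p = −11p + 5 ⇒ 16p = 5 ⇒ p = 5/16, and the value is (5)·(5/16) = 25/16.
For the keeper: with q = P(Near), equating Mid's and High's payoffs gives 11q − 6 = −5q + 5 ⇒ q = 11/16.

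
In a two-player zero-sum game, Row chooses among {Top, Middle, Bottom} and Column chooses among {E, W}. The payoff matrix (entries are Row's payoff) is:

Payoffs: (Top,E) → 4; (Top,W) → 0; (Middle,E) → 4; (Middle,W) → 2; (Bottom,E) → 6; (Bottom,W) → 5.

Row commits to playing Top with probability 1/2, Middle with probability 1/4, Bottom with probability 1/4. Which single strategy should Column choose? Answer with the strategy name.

W

If Column plays E, Row's expected payoff is (1/2)·4 + (1/4)·4 + (1/4)·6 = 9/2.
If Column plays W, Row's expected payoff is (1/2)·0 + (1/4)·2 + (1/4)·5 = 7/4.
Column minimizes Row's payoff; the smallest is 7/4, so the best response is W.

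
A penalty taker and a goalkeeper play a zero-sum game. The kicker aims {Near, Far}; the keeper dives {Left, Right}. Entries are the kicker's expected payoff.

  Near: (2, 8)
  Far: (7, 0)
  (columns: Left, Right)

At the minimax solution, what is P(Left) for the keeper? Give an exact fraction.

Row minima: Near → 2, Far → 0; maximin = 2.
Column maxima: Left → 7, Right → 8; minimax = 7.
2 ≠ 7, so there is no saddle point; optimal play is mixed.
Let the kicker play Near with probability p. Expected payoff against Left: 2p + 7(1−p) = −5p + 7; against Right: 8p + 0(1−p) = 8p.
Setting these equal: −5p + 7 = 8p ⇒ −13p = -7 ⇒ p = 7/13, and the value is (-5)·(7/13) + 7 = 56/13.
For the keeper: with q = P(Left), equating Near's and Far's payoffs gives −6q + 8 = 7q ⇒ q = 8/13.

8/13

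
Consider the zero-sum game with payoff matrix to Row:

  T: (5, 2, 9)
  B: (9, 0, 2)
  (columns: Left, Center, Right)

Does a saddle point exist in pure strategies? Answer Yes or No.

Row minima: T → 2, B → 0; maximin = 2.
Column maxima: Left → 9, Center → 2, Right → 9; minimax = 2.
maximin = minimax = 2, so a saddle point exists.

Yes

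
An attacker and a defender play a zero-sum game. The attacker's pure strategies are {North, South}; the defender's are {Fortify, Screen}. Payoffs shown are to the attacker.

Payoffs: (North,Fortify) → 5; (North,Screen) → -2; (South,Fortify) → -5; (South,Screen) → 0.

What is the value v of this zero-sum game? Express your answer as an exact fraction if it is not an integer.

Row minima: North → -2, South → -5; maximin = -2.
Column maxima: Fortify → 5, Screen → 0; minimax = 0.
-2 ≠ 0, so there is no saddle point; optimal play is mixed.
Let the attacker play North with probability p. Expected payoff against Fortify: 5p + (-5)(1−p) = 10p − 5; against Screen: (-2)p + 0(1−p) = −2p.
Setting these equal: 10p − 5 = −2p ⇒ 12p = 5 ⇒ p = 5/12, and the value is (10)·(5/12) − 5 = -5/6.
For the defender: with q = P(Fortify), equating North's and South's payoffs gives 7q − 2 = −5q ⇒ q = 1/6.

-5/6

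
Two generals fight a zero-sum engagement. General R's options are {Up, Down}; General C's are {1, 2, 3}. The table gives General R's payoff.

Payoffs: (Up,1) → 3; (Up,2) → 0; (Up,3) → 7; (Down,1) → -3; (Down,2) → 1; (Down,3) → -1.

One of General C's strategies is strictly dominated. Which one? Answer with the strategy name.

3

1 holds General R's payoff strictly below 3 in every row: 3 < 7, -3 < -1.
So 3 is strictly dominated for General C.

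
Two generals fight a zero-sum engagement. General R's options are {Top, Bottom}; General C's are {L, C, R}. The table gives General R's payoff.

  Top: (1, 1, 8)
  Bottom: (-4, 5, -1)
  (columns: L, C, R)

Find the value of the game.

1

Row minima: Top → 1, Bottom → -4; maximin = 1.
Column maxima: L → 1, C → 5, R → 8; minimax = 1.
Since maximin = minimax = 1, there is a saddle point and the value is 1.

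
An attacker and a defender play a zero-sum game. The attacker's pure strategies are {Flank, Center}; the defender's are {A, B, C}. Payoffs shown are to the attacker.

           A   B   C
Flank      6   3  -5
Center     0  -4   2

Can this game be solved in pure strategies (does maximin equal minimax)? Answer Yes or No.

No

Row minima: Flank → -5, Center → -4; maximin = -4.
Column maxima: A → 6, B → 3, C → 2; minimax = 2.
-4 ≠ 2, so no pure-strategy equilibrium exists.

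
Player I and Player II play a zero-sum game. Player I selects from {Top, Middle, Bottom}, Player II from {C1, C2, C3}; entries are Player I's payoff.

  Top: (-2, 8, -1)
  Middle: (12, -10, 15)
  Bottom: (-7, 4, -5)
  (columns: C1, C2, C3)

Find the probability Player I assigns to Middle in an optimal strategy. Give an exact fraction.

Row minima: Top → -2, Middle → -10, Bottom → -7; maximin = -2.
Column maxima: C1 → 12, C2 → 8, C3 → 15; minimax = 8.
-2 ≠ 8, so there is no saddle point; optimal play is mixed.
Bottom is strictly dominated by Top, so Player I never plays it.
C3 is strictly dominated by C1 (it gives Player I strictly more in every row), so Player II never plays it.
On the remaining 2×2 (Top, Middle vs C1, C2):
Let Player I play Top with probability p. Expected payoff against C1: (-2)p + 12(1−p) = −14p + 12; against C2: 8p + (-10)(1−p) = 18p − 10.
Setting these equal: −14p + 12 = 18p − 10 ⇒ −32p = -22 ⇒ p = 11/16, and the value is (-14)·(11/16) + 12 = 19/8.
For Player II: with q = P(C1), equating Top's and Middle's payoffs gives −10q + 8 = 22q − 10 ⇒ q = 9/16.

5/16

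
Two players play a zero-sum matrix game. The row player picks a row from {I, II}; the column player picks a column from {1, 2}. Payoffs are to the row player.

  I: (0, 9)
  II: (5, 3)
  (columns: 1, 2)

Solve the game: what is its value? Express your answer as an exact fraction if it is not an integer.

45/11

Row minima: I → 0, II → 3; maximin = 3.
Column maxima: 1 → 5, 2 → 9; minimax = 5.
3 ≠ 5, so there is no saddle point; optimal play is mixed.
Let the row player play I with probability p. Expected payoff against 1: 0p + 5(1−p) = −5p + 5; against 2: 9p + 3(1−p) = 6p + 3.
Setting these equal: −5p + 5 = 6p + 3 ⇒ −11p = -2 ⇒ p = 2/11, and the value is (-5)·(2/11) + 5 = 45/11.
For the column player: with q = P(1), equating I's and II's payoffs gives −9q + 9 = 2q + 3 ⇒ q = 6/11.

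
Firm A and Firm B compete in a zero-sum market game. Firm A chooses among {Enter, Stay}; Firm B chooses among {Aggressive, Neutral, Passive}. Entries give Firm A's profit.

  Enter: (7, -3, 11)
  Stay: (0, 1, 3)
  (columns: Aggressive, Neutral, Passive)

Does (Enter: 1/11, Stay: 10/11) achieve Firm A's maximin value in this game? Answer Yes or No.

Yes

Against Aggressive this mix gives (1/11)·7 + (10/11)·0 = 7/11.
Against Neutral this mix gives (1/11)·(-3) + (10/11)·1 = 7/11.
Against Passive this mix gives (1/11)·11 + (10/11)·3 = 41/11.
All of Firm B's active replies (Aggressive, Neutral) yield 7/11, and no column does worse for Firm A. The mix makes Firm B indifferent and guarantees 7/11, so it is optimal.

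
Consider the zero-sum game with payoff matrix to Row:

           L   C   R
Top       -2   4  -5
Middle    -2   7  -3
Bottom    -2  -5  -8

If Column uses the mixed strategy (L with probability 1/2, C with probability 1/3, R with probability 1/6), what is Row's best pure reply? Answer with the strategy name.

Expected payoff of Top: (1/2)·(-2) + (1/3)·4 + (1/6)·(-5) = -1/2.
Expected payoff of Middle: (1/2)·(-2) + (1/3)·7 + (1/6)·(-3) = 5/6.
Expected payoff of Bottom: (1/2)·(-2) + (1/3)·(-5) + (1/6)·(-8) = -4.
The largest is 5/6, so Row's best response is Middle.

Middle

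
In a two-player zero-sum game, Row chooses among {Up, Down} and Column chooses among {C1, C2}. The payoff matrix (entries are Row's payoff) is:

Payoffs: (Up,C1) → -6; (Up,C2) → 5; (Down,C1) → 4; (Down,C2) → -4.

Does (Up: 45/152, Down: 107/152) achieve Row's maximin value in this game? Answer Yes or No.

No

Against C1 this mix gives (45/152)·(-6) + (107/152)·4 = 79/76.
Against C2 this mix gives (45/152)·5 + (107/152)·(-4) = -203/152.
Column will play C2, holding Row to -203/152. Shifting weight toward the row that does better against C2 would raise this floor (the equalizing mix achieves -4/19 against both C2 and C1), so the proposed strategy is not optimal.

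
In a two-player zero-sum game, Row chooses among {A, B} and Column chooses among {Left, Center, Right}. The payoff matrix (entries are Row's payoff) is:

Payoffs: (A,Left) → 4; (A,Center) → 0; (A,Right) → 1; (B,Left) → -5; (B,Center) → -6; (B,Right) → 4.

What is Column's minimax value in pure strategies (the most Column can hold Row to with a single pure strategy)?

Column maxima: Left → 4, Center → 0, Right → 4.
The smallest of these is 0.

0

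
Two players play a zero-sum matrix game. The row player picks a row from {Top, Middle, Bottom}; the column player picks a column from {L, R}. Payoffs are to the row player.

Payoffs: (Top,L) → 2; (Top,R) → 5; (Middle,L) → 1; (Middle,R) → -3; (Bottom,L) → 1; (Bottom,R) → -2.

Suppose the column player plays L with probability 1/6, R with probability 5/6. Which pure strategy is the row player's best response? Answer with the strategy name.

Expected payoff of Top: (1/6)·2 + (5/6)·5 = 9/2.
Expected payoff of Middle: (1/6)·1 + (5/6)·(-3) = -7/3.
Expected payoff of Bottom: (1/6)·1 + (5/6)·(-2) = -3/2.
The largest is 9/2, so the row player's best response is Top.

Top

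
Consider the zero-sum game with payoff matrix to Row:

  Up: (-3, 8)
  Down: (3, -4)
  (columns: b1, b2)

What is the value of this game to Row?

Row minima: Up → -3, Down → -4; maximin = -3.
Column maxima: b1 → 3, b2 → 8; minimax = 3.
-3 ≠ 3, so there is no saddle point; optimal play is mixed.
Let Row play Up with probability p. Expected payoff against b1: (-3)p + 3(1−p) = −6p + 3; against b2: 8p + (-4)(1−p) = 12p − 4.
Setting these equal: −6p + 3 = 12p − 4 ⇒ −18p = -7 ⇒ p = 7/18, and the value is (-6)·(7/18) + 3 = 2/3.
For Column: with q = P(b1), equating Up's and Down's payoffs gives −11q + 8 = 7q − 4 ⇒ q = 2/3.

2/3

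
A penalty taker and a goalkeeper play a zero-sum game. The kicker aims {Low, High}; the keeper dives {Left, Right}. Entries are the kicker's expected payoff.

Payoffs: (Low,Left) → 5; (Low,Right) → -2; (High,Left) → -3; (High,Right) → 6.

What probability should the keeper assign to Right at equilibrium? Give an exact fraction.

Row minima: Low → -2, High → -3; maximin = -2.
Column maxima: Left → 5, Right → 6; minimax = 5.
-2 ≠ 5, so there is no saddle point; optimal play is mixed.
Let the kicker play Low with probability p. Expected payoff against Left: 5p + (-3)(1−p) = 8p − 3; against Right: (-2)p + 6(1−p) = −8p + 6.
Setting these equal: 8p − 3 = −8p + 6 ⇒ 16p = 9 ⇒ p = 9/16, and the value is (8)·(9/16) − 3 = 3/2.
For the keeper: with q = P(Left), equating Low's and High's payoffs gives 7q − 2 = −9q + 6 ⇒ q = 1/2.

1/2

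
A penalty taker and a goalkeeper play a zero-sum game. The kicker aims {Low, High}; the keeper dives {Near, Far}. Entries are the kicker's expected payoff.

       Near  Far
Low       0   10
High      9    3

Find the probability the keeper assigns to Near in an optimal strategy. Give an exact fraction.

7/16

Row minima: Low → 0, High → 3; maximin = 3.
Column maxima: Near → 9, Far → 10; minimax = 9.
3 ≠ 9, so there is no saddle point; optimal play is mixed.
Let the kicker play Low with probability p. Expected payoff against Near: 0p + 9(1−p) = −9p + 9; against Far: 10p + 3(1−p) = 7p + 3.
Setting these equal: −9p + 9 = 7p + 3 ⇒ −16p = -6 ⇒ p = 3/8, and the value is (-9)·(3/8) + 9 = 45/8.
For the keeper: with q = P(Near), equating Low's and High's payoffs gives −10q + 10 = 6q + 3 ⇒ q = 7/16.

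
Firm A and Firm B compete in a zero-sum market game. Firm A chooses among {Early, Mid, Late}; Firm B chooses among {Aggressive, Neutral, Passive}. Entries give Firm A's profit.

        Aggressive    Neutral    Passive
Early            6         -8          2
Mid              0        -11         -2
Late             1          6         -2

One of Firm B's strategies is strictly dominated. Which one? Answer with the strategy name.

Aggressive

Passive holds Firm A's payoff strictly below Aggressive in every row: 2 < 6, -2 < 0, -2 < 1.
So Aggressive is strictly dominated for Firm B.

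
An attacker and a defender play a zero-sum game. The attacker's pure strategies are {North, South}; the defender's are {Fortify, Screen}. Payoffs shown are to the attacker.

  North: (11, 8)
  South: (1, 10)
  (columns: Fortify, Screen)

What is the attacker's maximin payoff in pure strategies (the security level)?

8

Row minima: North → 8, South → 1.
The best of these is 8.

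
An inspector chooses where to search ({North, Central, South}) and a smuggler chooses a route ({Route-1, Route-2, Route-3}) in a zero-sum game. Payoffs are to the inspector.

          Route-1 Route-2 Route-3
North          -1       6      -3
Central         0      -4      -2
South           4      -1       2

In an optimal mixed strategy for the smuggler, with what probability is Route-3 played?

7/12

Row minima: North → -3, Central → -4, South → -1; maximin = -1.
Column maxima: Route-1 → 4, Route-2 → 6, Route-3 → 2; minimax = 2.
-1 ≠ 2, so there is no saddle point; optimal play is mixed.
Central is strictly dominated by South, so the inspector never plays it.
Route-1 is strictly dominated by Route-3 (it gives the inspector strictly more in every row), so the smuggler never plays it.
On the remaining 2×2 (North, South vs Route-2, Route-3):
Let the inspector play North with probability p. Expected payoff against Route-2: 6p + (-1)(1−p) = 7p − 1; against Route-3: (-3)p + 2(1−p) = −5p + 2.
Setting these equal: 7p − 1 = −5p + 2 ⇒ 12p = 3 ⇒ p = 1/4, and the value is (7)·(1/4) − 1 = 3/4.
For the smuggler: with q = P(Route-2), equating North's and South's payoffs gives 9q − 3 = −3q + 2 ⇒ q = 5/12.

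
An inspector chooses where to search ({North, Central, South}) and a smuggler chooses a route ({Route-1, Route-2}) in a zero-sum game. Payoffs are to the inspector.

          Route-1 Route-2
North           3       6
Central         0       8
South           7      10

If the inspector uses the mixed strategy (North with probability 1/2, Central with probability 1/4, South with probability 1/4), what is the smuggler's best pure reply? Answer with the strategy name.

Route-1

If the smuggler plays Route-1, the inspector's expected payoff is (1/2)·3 + (1/4)·0 + (1/4)·7 = 13/4.
If the smuggler plays Route-2, the inspector's expected payoff is (1/2)·6 + (1/4)·8 + (1/4)·10 = 15/2.
The smuggler minimizes the inspector's payoff; the smallest is 13/4, so the best response is Route-1.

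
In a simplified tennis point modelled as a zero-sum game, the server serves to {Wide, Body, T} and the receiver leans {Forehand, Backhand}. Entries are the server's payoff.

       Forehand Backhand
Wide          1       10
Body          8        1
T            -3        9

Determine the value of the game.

Row minima: Wide → 1, Body → 1, T → -3; maximin = 1.
Column maxima: Forehand → 8, Backhand → 10; minimax = 8.
1 ≠ 8, so there is no saddle point; optimal play is mixed.
T is strictly dominated by Wide, so the server never plays it.
On the remaining 2×2 (Wide, Body vs Forehand, Backhand):
Let the server play Wide with probability p. Expected payoff against Forehand: 1p + 8(1−p) = −7p + 8; against Backhand: 10p + 1(1−p) = 9p + 1.
Setting these equal: −7p + 8 = 9p + 1 ⇒ −16p = -7 ⇒ p = 7/16, and the value is (-7)·(7/16) + 8 = 79/16.
For the receiver: with q = P(Forehand), equating Wide's and Body's payoffs gives −9q + 10 = 7q + 1 ⇒ q = 9/16.

79/16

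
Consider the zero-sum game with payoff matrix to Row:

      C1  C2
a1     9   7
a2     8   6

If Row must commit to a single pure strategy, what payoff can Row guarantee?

Row minima: a1 → 7, a2 → 6.
The best of these is 7.

7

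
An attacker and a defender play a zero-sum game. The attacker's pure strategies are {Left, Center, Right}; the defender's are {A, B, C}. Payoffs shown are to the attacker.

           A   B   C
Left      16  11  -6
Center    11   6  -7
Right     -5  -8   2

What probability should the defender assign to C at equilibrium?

19/27

Row minima: Left → -6, Center → -7, Right → -8; maximin = -6.
Column maxima: A → 16, B → 11, C → 2; minimax = 2.
-6 ≠ 2, so there is no saddle point; optimal play is mixed.
Center is strictly dominated by Left, so the attacker never plays it.
A is strictly dominated by B (it gives the attacker strictly more in every row), so the defender never plays it.
On the remaining 2×2 (Left, Right vs B, C):
Let the attacker play Left with probability p. Expected payoff against B: 11p + (-8)(1−p) = 19p − 8; against C: (-6)p + 2(1−p) = −8p + 2.
Setting these equal: 19p − 8 = −8p + 2 ⇒ 27p = 10 ⇒ p = 10/27, and the value is (19)·(10/27) − 8 = -26/27.
For the defender: with q = P(B), equating Left's and Right's payoffs gives 17q − 6 = −10q + 2 ⇒ q = 8/27.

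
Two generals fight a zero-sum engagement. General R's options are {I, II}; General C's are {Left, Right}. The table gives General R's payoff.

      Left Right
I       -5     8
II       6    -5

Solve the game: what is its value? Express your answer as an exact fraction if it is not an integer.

Row minima: I → -5, II → -5; maximin = -5.
Column maxima: Left → 6, Right → 8; minimax = 6.
-5 ≠ 6, so there is no saddle point; optimal play is mixed.
Let General R play I with probability p. Expected payoff against Left: (-5)p + 6(1−p) = −11p + 6; against Right: 8p + (-5)(1−p) = 13p − 5.
Setting these equal: −11p + 6 = 13p − 5 ⇒ −24p = -11 ⇒ p = 11/24, and the value is (-11)·(11/24) + 6 = 23/24.
For General C: with q = P(Left), equating I's and II's payoffs gives −13q + 8 = 11q − 5 ⇒ q = 13/24.

23/24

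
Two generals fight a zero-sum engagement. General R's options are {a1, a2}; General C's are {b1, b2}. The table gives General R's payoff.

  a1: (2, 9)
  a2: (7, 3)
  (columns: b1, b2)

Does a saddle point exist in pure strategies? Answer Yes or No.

No

Row minima: a1 → 2, a2 → 3; maximin = 3.
Column maxima: b1 → 7, b2 → 9; minimax = 7.
3 ≠ 7, so no pure-strategy equilibrium exists.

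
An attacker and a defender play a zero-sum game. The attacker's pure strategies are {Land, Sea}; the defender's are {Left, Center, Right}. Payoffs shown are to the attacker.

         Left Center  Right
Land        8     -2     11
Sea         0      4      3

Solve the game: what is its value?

Row minima: Land → -2, Sea → 0; maximin = 0.
Column maxima: Left → 8, Center → 4, Right → 11; minimax = 4.
0 ≠ 4, so there is no saddle point; optimal play is mixed.
Right is strictly dominated by Left (it gives the attacker strictly more in every row), so the defender never plays it.
On the remaining 2×2 (Land, Sea vs Left, Center):
Let the attacker play Land with probability p. Expected payoff against Left: 8p + 0(1−p) = 8p; against Center: (-2)p + 4(1−p) = −6p + 4.
Setting these equal: 8p = −6p + 4 ⇒ 14p = 4 ⇒ p = 2/7, and the value is (8)·(2/7) = 16/7.
For the defender: with q = P(Left), equating Land's and Sea's payoffs gives 10q − 2 = −4q + 4 ⇒ q = 3/7.

16/7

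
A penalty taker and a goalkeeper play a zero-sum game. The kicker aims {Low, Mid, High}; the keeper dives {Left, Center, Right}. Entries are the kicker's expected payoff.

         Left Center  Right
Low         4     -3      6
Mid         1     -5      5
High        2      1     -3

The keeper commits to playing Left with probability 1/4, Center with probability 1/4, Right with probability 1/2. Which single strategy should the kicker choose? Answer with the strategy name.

Low

Expected payoff of Low: (1/4)·4 + (1/4)·(-3) + (1/2)·6 = 13/4.
Expected payoff of Mid: (1/4)·1 + (1/4)·(-5) + (1/2)·5 = 3/2.
Expected payoff of High: (1/4)·2 + (1/4)·1 + (1/2)·(-3) = -3/4.
The largest is 13/4, so the kicker's best response is Low.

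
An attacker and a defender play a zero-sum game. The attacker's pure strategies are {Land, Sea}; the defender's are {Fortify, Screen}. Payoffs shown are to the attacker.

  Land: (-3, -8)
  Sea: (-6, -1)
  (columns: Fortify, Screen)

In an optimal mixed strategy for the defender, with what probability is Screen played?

Row minima: Land → -8, Sea → -6; maximin = -6.
Column maxima: Fortify → -3, Screen → -1; minimax = -3.
-6 ≠ -3, so there is no saddle point; optimal play is mixed.
Let the attacker play Land with probability p. Expected payoff against Fortify: (-3)p + (-6)(1−p) = 3p − 6; against Screen: (-8)p + (-1)(1−p) = −7p − 1.
Setting these equal: 3p − 6 = −7p − 1 ⇒ 10p = 5 ⇒ p = 1/2, and the value is (3)·(1/2) − 6 = -9/2.
For the defender: with q = P(Fortify), equating Land's and Sea's payoffs gives 5q − 8 = −5q − 1 ⇒ q = 7/10.

3/10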